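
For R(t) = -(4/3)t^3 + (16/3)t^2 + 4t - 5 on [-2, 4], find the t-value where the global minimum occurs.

R'(t) = -4t^2 + (32/3)t + 4, which vanishes at t = -1/3 and t = 3.
Evaluating at the critical points and endpoints: R(-2) = 19,  R(-1/3) = -461/81,  R(3) = 19,  R(4) = 11.
So the minimum is R(-1/3) = -461/81.

-1/3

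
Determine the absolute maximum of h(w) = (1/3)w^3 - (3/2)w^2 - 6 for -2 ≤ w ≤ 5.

The derivative is w^2 - 3w, which vanishes at w = 0 and w = 3.
Candidates: h(-2) = -44/3,  h(0) = -6,  h(3) = -21/2,  h(5) = -11/6.
The maximum over the interval is -11/6, attained at w = 5.

-11/6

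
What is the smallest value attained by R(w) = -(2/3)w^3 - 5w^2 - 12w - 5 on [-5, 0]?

The derivative is -2w^2 - 10w - 12, which vanishes at w = -3 and w = -2.
Candidates: R(-5) = 40/3,  R(-3) = 4,  R(-2) = 13/3,  R(0) = -5.
Hence the absolute minimum is -5 at w = 0.

-5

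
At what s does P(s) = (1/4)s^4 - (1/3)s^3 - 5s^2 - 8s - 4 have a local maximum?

P'(s) = s^3 - s^2 - 10s - 8. Setting P'(s) = 0 gives s ∈ {-2, -1, 4}.
Since P''(s) = 3s^2 - 2s - 10, we get P''(-2) = 6 > 0 ⇒ local minimum; P''(-1) = -5 < 0 ⇒ local maximum; P''(4) = 30 > 0 ⇒ local minimum.
The local maximum is P(-1) = -5/12.

-1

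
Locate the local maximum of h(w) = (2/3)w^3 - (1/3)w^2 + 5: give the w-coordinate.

h'(w) = 2w^2 - (2/3)w. Setting h'(w) = 0 gives w ∈ {0, 1/3}.
Since h''(w) = 4w - 2/3, we get h''(0) = -2/3 < 0 ⇒ local maximum; h''(1/3) = 2/3 > 0 ⇒ local minimum.
So the local maximum value is h(0) = 5.

0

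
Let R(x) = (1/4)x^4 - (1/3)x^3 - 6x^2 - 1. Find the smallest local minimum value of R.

-163/3

R'(x) = x^3 - x^2 - 12x. Setting R'(x) = 0 gives x ∈ {-3, 0, 4}.
Since R''(x) = 3x^2 - 2x - 12, we get R''(-3) = 21 > 0 ⇒ local minimum; R''(0) = -12 < 0 ⇒ local maximum; R''(4) = 28 > 0 ⇒ local minimum.
The smallest local minimum is R(4) = -163/3.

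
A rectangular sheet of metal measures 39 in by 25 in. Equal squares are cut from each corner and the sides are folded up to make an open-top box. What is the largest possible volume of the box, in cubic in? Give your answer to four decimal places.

With cut size x, the volume is V(x) = x(39 − 2x)(25 − 2x) for 0 < x < 12.5.
V'(x) = 12x^2 − 256x + 975. Setting V'(x) = 0 gives x ≈ 4.9634 (the root in (0, 12.5)).
V''(x) = 24x − 256 is negative there, so this is the maximum; V ≈ 2175.0917.

2175.0917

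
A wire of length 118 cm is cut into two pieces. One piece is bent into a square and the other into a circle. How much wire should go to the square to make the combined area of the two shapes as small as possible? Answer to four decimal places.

Let x be the length used for the square. Square side x/4; circle radius (118−x)/(2π).
A(x) = (x/4)² + π·((118−x)/(2π))² = x²/16 + (118−x)²/(4π) for 0 ≤ x ≤ 118. A'(x) = x/8 − (118−x)/(2π) = 0 gives x = 4·118/(π+4) ≈ 66.0917.
A'' = 1/8 + 1/(2π) > 0, so this gives the minimum combined area; x ≈ 66.0917 cm to the square.

66.0917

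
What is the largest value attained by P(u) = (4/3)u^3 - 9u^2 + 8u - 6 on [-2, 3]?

-49/12

The derivative is 4u^2 - 18u + 8, whose only zero in [-2, 3] is u = 1/2.
Candidates: P(-2) = -206/3, P(1/2) = -49/12, P(3) = -27.
The maximum over the interval is -49/12, attained at u = 1/2.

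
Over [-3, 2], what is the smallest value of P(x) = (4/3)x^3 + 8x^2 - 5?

The derivative is 4x^2 + 16x, whose only zero in [-3, 2] is x = 0.
Evaluating at the critical points and endpoints: P(-3) = 31,  P(0) = -5,  P(2) = 113/3.
The minimum over the interval is -5, attained at x = 0.

-5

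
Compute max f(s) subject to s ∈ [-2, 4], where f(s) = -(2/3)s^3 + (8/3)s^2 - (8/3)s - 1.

f'(s) = -2s^2 + (16/3)s - 8/3, which vanishes at s = 2/3 and s = 2.
Evaluating at the critical points and endpoints: f(-2) = 61/3, f(2/3) = -145/81, f(2) = -1, f(4) = -35/3.
So the maximum is f(-2) = 61/3.

61/3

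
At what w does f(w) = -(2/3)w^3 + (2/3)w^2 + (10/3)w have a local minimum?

f'(w) = -2w^2 + (4/3)w + 10/3. Setting f'(w) = 0 gives w ∈ {-1, 5/3}.
Since f''(w) = -4w + 4/3, we get f''(-1) = 16/3 > 0 ⇒ local minimum; f''(5/3) = -16/3 < 0 ⇒ local maximum.
The local minimum is f(-1) = -2.

-1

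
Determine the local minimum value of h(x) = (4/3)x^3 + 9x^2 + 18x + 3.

h'(x) = 4x^2 + 18x + 18. Setting h'(x) = 0 gives x ∈ {-3, -3/2}.
Since h''(x) = 8x + 18, we get h''(-3) = -6 < 0 ⇒ local maximum; h''(-3/2) = 6 > 0 ⇒ local minimum.
The local minimum is h(-3/2) = -33/4.

-33/4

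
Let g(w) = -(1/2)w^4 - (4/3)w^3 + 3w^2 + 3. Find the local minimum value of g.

3

Critical points: g'(w) = -2w^3 - 4w^2 + 6w vanishes at w = -3, 0, 1.
g''(w) = -6w^2 - 8w + 6. g''(-3) = -24 < 0 ⇒ local maximum; g''(0) = 6 > 0 ⇒ local minimum; g''(1) = -8 < 0 ⇒ local maximum.
Thus g has its local minimum at w = 0, with value 3.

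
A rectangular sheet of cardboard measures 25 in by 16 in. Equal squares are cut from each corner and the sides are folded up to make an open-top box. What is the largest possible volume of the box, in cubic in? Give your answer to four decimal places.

With cut size x, the volume is V(x) = x(25 − 2x)(16 − 2x) for 0 < x < 8.
V'(x) = 12x^2 − 164x + 400. Setting V'(x) = 0 gives x ≈ 3.1780 (the root in (0, 8)).
V''(x) = 24x − 164 is negative there, so this is the maximum; V ≈ 571.4131.

571.4131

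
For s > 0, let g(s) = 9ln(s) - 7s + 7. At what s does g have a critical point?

9/7

g'(s) = 9/s − 7 = 0 gives s = 9/7.
g''(s) = -9/s², which is negative for s > 0, so this is a local maximum.
g(9/7) = 9·ln(9/7) - 9 + 7 ≈ 0.2618.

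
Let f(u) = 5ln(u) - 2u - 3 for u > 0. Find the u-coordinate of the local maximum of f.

f'(u) = 5/u − 2 = 0 gives u = 5/2.
f''(u) = -5/u², which is negative for u > 0, so this is a local maximum.
f(5/2) = 5·ln(5/2) - 5 - 3 ≈ -3.4185.

5/2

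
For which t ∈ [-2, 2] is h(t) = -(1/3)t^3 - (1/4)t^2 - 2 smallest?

2

Differentiating, h'(t) = -t^2 - (1/2)t; which vanishes at t = -1/2 and t = 0.
Evaluating at the critical points and endpoints: h(-2) = -1/3; h(-1/2) = -97/48; h(0) = -2; h(2) = -17/3.
The minimum over the interval is -17/3, attained at t = 2.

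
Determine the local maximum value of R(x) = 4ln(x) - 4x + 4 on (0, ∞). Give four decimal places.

0.0000

R'(x) = 4/x − 4 = 0 gives x = 1.
R''(x) = -4/x², which is negative for x > 0, so this is a local maximum.
R(1) = 4·ln(1) - 4 + 4 ≈ 0.0000.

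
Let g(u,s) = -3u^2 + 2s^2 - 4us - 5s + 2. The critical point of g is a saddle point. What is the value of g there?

1/8

∂g/∂u = -6u - 4s = 0 and ∂g/∂s = -4u + 4s - 5 = 0, so (u, s) = (-1/2, 3/4).
The Hessian has g_{uu} = -6, g_{ss} = 4, g_{us} = -4, giving D = -40 < 0, so the point is a saddle point.
g(-1/2, 3/4) = 1/8.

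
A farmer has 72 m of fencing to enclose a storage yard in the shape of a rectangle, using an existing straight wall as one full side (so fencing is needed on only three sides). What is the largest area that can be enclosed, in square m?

648

Let the sides perpendicular to the wall have length x and the parallel side y, so 2x + y = 72 and the area is A = xy = x(72 − 2x).
A'(x) = 72 − 4x = 0 gives x = 18, and A''(x) = −4 < 0 confirms a maximum.
Then y = 72 − 2·18 = 36 and A = 648.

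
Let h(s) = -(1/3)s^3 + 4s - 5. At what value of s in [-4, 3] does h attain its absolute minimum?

h'(s) = -s^2 + 4, which vanishes at s = -2 and s = 2.
Candidates: h(-4) = 1/3; h(-2) = -31/3; h(2) = 1/3; h(3) = -2.
So the minimum is h(-2) = -31/3.

-2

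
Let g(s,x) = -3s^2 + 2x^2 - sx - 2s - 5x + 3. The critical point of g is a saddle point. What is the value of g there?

∂g/∂s = -6s - x - 2 = 0 and ∂g/∂x = -s + 4x - 5 = 0, so (s, x) = (-13/25, 28/25).
The Hessian has g_{ss} = -6, g_{xx} = 4, g_{sx} = -1, giving D = -25 < 0, so the point is a saddle point.
g(-13/25, 28/25) = 18/25.

18/25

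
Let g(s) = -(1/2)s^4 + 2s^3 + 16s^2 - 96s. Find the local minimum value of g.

g'(s) = -2s^3 + 6s^2 + 32s - 96. Setting g'(s) = 0 gives s ∈ {-4, 3, 4}.
g''(s) = -6s^2 + 12s + 32. g''(-4) = -112 < 0 ⇒ local maximum; g''(3) = 14 > 0 ⇒ local minimum; g''(4) = -16 < 0 ⇒ local maximum.
So the local minimum value is g(3) = -261/2.

-261/2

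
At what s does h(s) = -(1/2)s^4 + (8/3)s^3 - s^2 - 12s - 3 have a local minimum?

h'(s) = -2s^3 + 8s^2 - 2s - 12. Setting h'(s) = 0 gives s ∈ {-1, 2, 3}.
h''(s) = -6s^2 + 16s - 2. h''(-1) = -24 < 0 ⇒ local maximum; h''(2) = 6 > 0 ⇒ local minimum; h''(3) = -8 < 0 ⇒ local maximum.
Thus h has its local minimum at s = 2, with value -53/3.

2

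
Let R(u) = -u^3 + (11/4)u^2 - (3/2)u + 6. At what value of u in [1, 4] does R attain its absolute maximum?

3/2

R'(u) = -3u^2 + (11/2)u - 3/2, whose only zero in [1, 4] is u = 3/2.
Compare values at every candidate in [1, 4]: R(1) = 25/4, R(3/2) = 105/16, R(4) = -20.
So the maximum is R(3/2) = 105/16.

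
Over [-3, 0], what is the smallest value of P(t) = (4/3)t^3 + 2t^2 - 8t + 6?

Differentiating, P'(t) = 4t^2 + 4t - 8; whose only zero in [-3, 0] is t = -2.
Evaluating at the critical points and endpoints: P(-3) = 12, P(-2) = 58/3, P(0) = 6.
The minimum over the interval is 6, attained at t = 0.

6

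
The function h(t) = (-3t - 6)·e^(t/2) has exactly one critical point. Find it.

-4

By the product rule, h'(t) = (-(3/2)t - 6)·e^(t/2). Since e^(t/2) > 0, the only critical point is t = -4.
h''(-4) has the same sign as -3/2 < 0, so this is a local maximum.
h(-4) = (6)·e^(-2) ≈ 0.8120.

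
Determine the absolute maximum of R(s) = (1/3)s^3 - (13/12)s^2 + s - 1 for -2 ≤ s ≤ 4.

7

R'(s) = s^2 - (13/6)s + 1, which vanishes at s = 2/3 and s = 3/2.
Evaluating at the critical points and endpoints: R(-2) = -10, R(2/3) = -58/81, R(3/2) = -13/16, R(4) = 7.
Hence the absolute maximum is 7 at s = 4.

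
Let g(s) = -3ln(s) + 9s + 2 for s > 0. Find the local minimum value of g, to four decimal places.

g'(s) = -3/s + 9 = 0 gives s = 1/3.
g''(s) = 3/s², which is positive for s > 0, so this is a local minimum.
g(1/3) = -3·ln(1/3) + 3 + 2 ≈ 8.2958.

8.2958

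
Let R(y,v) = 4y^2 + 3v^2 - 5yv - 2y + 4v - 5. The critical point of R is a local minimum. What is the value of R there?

∂R/∂y = 8y - 5v - 2 = 0 and ∂R/∂v = -5y + 6v + 4 = 0, so (y, v) = (-8/23, -22/23).
The Hessian has R_{yy} = 8, R_{vv} = 6, R_{yv} = -5, giving D = 23 > 0 with R_{yy} > 0, so the point is a local minimum.
R(-8/23, -22/23) = -151/23.

-151/23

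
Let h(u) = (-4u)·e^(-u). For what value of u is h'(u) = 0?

h'(u) = (-4)·e^(-u) + (-4u)·(-1)·e^(-u) = (4u - 4)·e^(-u). Since e^(-u) > 0, the only critical point is u = 1.
h''(1) has the same sign as 4 > 0, so this is a local minimum.
h(1) = (-4)·e^(-1) ≈ -1.4715.

1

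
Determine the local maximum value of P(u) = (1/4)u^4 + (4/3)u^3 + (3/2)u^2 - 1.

-7/12

Critical points: P'(u) = u^3 + 4u^2 + 3u vanishes at u = -3, -1, 0.
P''(u) = 3u^2 + 8u + 3. P''(-3) = 6 > 0 ⇒ local minimum; P''(-1) = -2 < 0 ⇒ local maximum; P''(0) = 3 > 0 ⇒ local minimum.
Thus P has its local maximum at u = -1, with value -7/12.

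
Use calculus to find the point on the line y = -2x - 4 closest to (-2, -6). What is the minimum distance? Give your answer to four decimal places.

Minimize D(x)^2 = (x + 2)^2 + (-2x + 2)^2.
d/dx[D^2] = 2(x + 2) + 2·(-2)·(-2x + 2) = 0 ⇒ x = 2/5.
Then y = -24/5 and the distance is √(36/5) ≈ 2.6833.

2.6833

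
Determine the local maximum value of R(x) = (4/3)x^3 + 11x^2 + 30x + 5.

-22

R'(x) = 4x^2 + 22x + 30 = 0 at x = -3, -5/2.
Second-derivative test with R''(x) = 8x + 22: R''(-3) = -2 < 0 ⇒ local maximum; R''(-5/2) = 2 > 0 ⇒ local minimum.
Thus R has its local maximum at x = -3, with value -22.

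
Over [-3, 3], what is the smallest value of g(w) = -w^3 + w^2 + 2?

g'(w) = -3w^2 + 2w, which vanishes at w = 0 and w = 2/3.
Compare values at every candidate in [-3, 3]: g(-3) = 38, g(0) = 2, g(2/3) = 58/27, g(3) = -16.
So the minimum is g(3) = -16.

-16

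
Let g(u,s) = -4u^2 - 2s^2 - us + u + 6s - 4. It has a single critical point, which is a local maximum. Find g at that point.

16/31

∂g/∂u = -8u - s + 1 = 0 and ∂g/∂s = -u - 4s + 6 = 0, so (u, s) = (-2/31, 47/31).
The Hessian has g_{uu} = -8, g_{ss} = -4, g_{us} = -1, giving D = 31 > 0 with g_{uu} < 0, so the point is a local maximum.
g(-2/31, 47/31) = 16/31.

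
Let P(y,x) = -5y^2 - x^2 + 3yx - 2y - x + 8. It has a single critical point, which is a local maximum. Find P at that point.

∂P/∂y = -10y + 3x - 2 = 0 and ∂P/∂x = 3y - 2x - 1 = 0, so (y, x) = (-7/11, -16/11).
The Hessian has P_{yy} = -10, P_{xx} = -2, P_{yx} = 3, giving D = 11 > 0 with P_{yy} < 0, so the point is a local maximum.
P(-7/11, -16/11) = 103/11.

103/11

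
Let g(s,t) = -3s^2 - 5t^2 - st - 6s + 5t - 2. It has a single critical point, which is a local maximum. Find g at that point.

167/59

∂g/∂s = -6s - t - 6 = 0 and ∂g/∂t = -s - 10t + 5 = 0, so (s, t) = (-65/59, 36/59).
The Hessian has g_{ss} = -6, g_{tt} = -10, g_{st} = -1, giving D = 59 > 0 with g_{ss} < 0, so the point is a local maximum.
g(-65/59, 36/59) = 167/59.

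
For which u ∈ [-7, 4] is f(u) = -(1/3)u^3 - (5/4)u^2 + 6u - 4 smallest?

The derivative is -u^2 - (5/2)u + 6, which vanishes at u = -4 and u = 3/2.
Candidates: f(-7) = 85/12; f(-4) = -80/3; f(3/2) = 17/16; f(4) = -64/3.
Hence the absolute minimum is -80/3 at u = -4.

-4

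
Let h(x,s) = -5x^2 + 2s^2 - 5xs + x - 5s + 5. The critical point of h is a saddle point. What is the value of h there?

∂h/∂x = -10x - 5s + 1 = 0 and ∂h/∂s = -5x + 4s - 5 = 0, so (x, s) = (-21/65, 11/13).
The Hessian has h_{xx} = -10, h_{ss} = 4, h_{xs} = -5, giving D = -65 < 0, so the point is a saddle point.
h(-21/65, 11/13) = 177/65.

177/65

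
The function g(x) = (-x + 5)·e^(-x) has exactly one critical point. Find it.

6

Differentiating with the product rule gives g'(x) = (x - 6)·e^(-x). Since e^(-x) > 0, the only critical point is x = 6.
g''(6) has the same sign as 1 > 0, so this is a local minimum.
g(6) = (-1)·e^(-6) ≈ -0.0025.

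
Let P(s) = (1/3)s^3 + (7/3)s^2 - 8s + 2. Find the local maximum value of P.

62

Critical points: P'(s) = s^2 + (14/3)s - 8 vanishes at s = -6, 4/3.
P''(s) = 2s + 14/3. P''(-6) = -22/3 < 0 ⇒ local maximum; P''(4/3) = 22/3 > 0 ⇒ local minimum.
So the local maximum value is P(-6) = 62.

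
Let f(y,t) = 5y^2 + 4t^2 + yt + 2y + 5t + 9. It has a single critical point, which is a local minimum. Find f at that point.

∂f/∂y = 10y + t + 2 = 0 and ∂f/∂t = y + 8t + 5 = 0, so (y, t) = (-11/79, -48/79).
The Hessian has f_{yy} = 10, f_{tt} = 8, f_{yt} = 1, giving D = 79 > 0 with f_{yy} > 0, so the point is a local minimum.
f(-11/79, -48/79) = 580/79.

580/79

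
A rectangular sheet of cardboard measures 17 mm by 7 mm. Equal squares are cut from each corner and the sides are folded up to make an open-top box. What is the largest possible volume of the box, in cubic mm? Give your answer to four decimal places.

84.0335

With cut size x, the volume is V(x) = x(17 − 2x)(7 − 2x) for 0 < x < 3.5.
V'(x) = 12x^2 − 96x + 119. Setting V'(x) = 0 gives x ≈ 1.5336 (the root in (0, 3.5)).
V''(x) = 24x − 96 is negative there, so this is the maximum; V ≈ 84.0335.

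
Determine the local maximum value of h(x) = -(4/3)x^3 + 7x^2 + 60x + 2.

h'(x) = -4x^2 + 14x + 60 = 0 at x = -5/2, 6.
Since h''(x) = -8x + 14, we get h''(-5/2) = 34 > 0 ⇒ local minimum; h''(6) = -34 < 0 ⇒ local maximum.
The local maximum is h(6) = 326.

326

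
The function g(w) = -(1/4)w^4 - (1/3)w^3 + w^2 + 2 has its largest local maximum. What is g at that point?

14/3

g'(w) = -w^3 - w^2 + 2w = 0 at w = -2, 0, 1.
Since g''(w) = -3w^2 - 2w + 2, we get g''(-2) = -6 < 0 ⇒ local maximum; g''(0) = 2 > 0 ⇒ local minimum; g''(1) = -3 < 0 ⇒ local maximum.
Thus g has its largest local maximum at w = -2, with value 14/3.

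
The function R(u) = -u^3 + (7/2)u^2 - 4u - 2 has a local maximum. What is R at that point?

R'(u) = -3u^2 + 7u - 4 = 0 at u = 1, 4/3.
Since R''(u) = -6u + 7, we get R''(1) = 1 > 0 ⇒ local minimum; R''(4/3) = -1 < 0 ⇒ local maximum.
The local maximum is R(4/3) = -94/27.

-94/27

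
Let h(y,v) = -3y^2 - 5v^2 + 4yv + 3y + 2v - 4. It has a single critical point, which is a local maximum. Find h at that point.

-95/44

∂h/∂y = -6y + 4v + 3 = 0 and ∂h/∂v = 4y - 10v + 2 = 0, so (y, v) = (19/22, 6/11).
The Hessian has h_{yy} = -6, h_{vv} = -10, h_{yv} = 4, giving D = 44 > 0 with h_{yy} < 0, so the point is a local maximum.
h(19/22, 6/11) = -95/44.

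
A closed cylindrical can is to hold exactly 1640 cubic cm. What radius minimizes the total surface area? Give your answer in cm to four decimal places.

With radius r and height h, πr²h = 1640 so h = 1640/(πr²), and S(r) = 2πr² + 2πrh = 2πr² + 2·1640/r.
S'(r) = 4πr − 2·1640/r² = 0 ⇒ r³ = 1640/(2π), so r ≈ 6.3908 and h = 2r ≈ 12.7816.
S''(r) = 4π + 4·1640/r³ > 0, so this is the minimum; S ≈ 769.8577.

6.3908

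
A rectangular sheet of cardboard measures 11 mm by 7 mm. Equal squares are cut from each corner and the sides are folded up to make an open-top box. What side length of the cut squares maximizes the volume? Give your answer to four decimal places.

1.3927

With cut size x, the volume is V(x) = x(11 − 2x)(7 − 2x) for 0 < x < 3.5.
V'(x) = 12x^2 − 72x + 77. Setting V'(x) = 0 gives x ≈ 1.3927 (the root in (0, 3.5)).
V''(x) = 24x − 72 is negative there, so this is the maximum; V ≈ 48.2170.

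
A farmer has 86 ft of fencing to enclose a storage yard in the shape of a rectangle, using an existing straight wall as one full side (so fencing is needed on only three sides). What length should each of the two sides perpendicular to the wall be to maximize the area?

Let the sides perpendicular to the wall have length x and the parallel side y, so 2x + y = 86 and the area is A = xy = x(86 − 2x).
A'(x) = 86 − 4x = 0 gives x = 43/2, and A''(x) = −4 < 0 confirms a maximum.
Then y = 86 − 2·43/2 = 43 and A = 1849/2.

43/2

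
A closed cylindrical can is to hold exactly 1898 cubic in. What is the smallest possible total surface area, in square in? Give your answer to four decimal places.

With radius r and height h, πr²h = 1898 so h = 1898/(πr²), and S(r) = 2πr² + 2πrh = 2πr² + 2·1898/r.
S'(r) = 4πr − 2·1898/r² = 0 ⇒ r³ = 1898/(2π), so r ≈ 6.7097 and h = 2r ≈ 13.4195.
S''(r) = 4π + 4·1898/r³ > 0, so this is the minimum; S ≈ 848.6176.

848.6176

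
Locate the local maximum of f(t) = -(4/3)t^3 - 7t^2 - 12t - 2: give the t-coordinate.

-3/2

f'(t) = -4t^2 - 14t - 12. Setting f'(t) = 0 gives t ∈ {-2, -3/2}.
f''(t) = -8t - 14. f''(-2) = 2 > 0 ⇒ local minimum; f''(-3/2) = -2 < 0 ⇒ local maximum.
Thus f has its local maximum at t = -3/2, with value 19/4.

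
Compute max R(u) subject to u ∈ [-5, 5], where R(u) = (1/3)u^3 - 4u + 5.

80/3

The derivative is u^2 - 4, which vanishes at u = -2 and u = 2.
Candidates: R(-5) = -50/3; R(-2) = 31/3; R(2) = -1/3; R(5) = 80/3.
The maximum over the interval is 80/3, attained at u = 5.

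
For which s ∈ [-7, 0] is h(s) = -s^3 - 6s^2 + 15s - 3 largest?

Differentiating, h'(s) = -3s^2 - 12s + 15; whose only zero in [-7, 0] is s = -5.
Compare values at every candidate in [-7, 0]: h(-7) = -59,  h(-5) = -103,  h(0) = -3.
The maximum over the interval is -3, attained at s = 0.

0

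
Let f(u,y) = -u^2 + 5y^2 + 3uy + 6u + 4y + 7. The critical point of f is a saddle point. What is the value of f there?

295/29

∂f/∂u = -2u + 3y + 6 = 0 and ∂f/∂y = 3u + 10y + 4 = 0, so (u, y) = (48/29, -26/29).
The Hessian has f_{uu} = -2, f_{yy} = 10, f_{uy} = 3, giving D = -29 < 0, so the point is a saddle point.
f(48/29, -26/29) = 295/29.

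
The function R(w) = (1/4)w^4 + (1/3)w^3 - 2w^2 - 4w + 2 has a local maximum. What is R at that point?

47/12

Critical points: R'(w) = w^3 + w^2 - 4w - 4 vanishes at w = -2, -1, 2.
Second-derivative test with R''(w) = 3w^2 + 2w - 4: R''(-2) = 4 > 0 ⇒ local minimum; R''(-1) = -3 < 0 ⇒ local maximum; R''(2) = 12 > 0 ⇒ local minimum.
So the local maximum value is R(-1) = 47/12.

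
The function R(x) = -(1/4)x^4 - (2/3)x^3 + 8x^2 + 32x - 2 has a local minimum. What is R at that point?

-98/3

Critical points: R'(x) = -x^3 - 2x^2 + 16x + 32 vanishes at x = -4, -2, 4.
R''(x) = -3x^2 - 4x + 16. R''(-4) = -16 < 0 ⇒ local maximum; R''(-2) = 12 > 0 ⇒ local minimum; R''(4) = -48 < 0 ⇒ local maximum.
The local minimum is R(-2) = -98/3.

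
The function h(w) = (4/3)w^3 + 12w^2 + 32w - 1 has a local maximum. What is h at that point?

-67/3

h'(w) = 4w^2 + 24w + 32. Setting h'(w) = 0 gives w ∈ {-4, -2}.
h''(w) = 8w + 24. h''(-4) = -8 < 0 ⇒ local maximum; h''(-2) = 8 > 0 ⇒ local minimum.
The local maximum is h(-4) = -67/3.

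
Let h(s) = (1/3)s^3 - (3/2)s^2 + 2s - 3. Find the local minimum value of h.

-7/3

Critical points: h'(s) = s^2 - 3s + 2 vanishes at s = 1, 2.
h''(s) = 2s - 3. h''(1) = -1 < 0 ⇒ local maximum; h''(2) = 1 > 0 ⇒ local minimum.
Thus h has its local minimum at s = 2, with value -7/3.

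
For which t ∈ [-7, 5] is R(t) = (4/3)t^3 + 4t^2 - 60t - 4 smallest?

3

R'(t) = 4t^2 + 8t - 60, which vanishes at t = -5 and t = 3.
Candidates: R(-7) = 464/3; R(-5) = 688/3; R(3) = -112; R(5) = -112/3.
The minimum over the interval is -112, attained at t = 3.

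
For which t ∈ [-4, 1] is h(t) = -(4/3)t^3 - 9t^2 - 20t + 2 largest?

-4

Differentiating, h'(t) = -4t^2 - 18t - 20; which vanishes at t = -5/2 and t = -2.
Compare values at every candidate in [-4, 1]: h(-4) = 70/3,  h(-5/2) = 199/12,  h(-2) = 50/3,  h(1) = -85/3.
So the maximum is h(-4) = 70/3.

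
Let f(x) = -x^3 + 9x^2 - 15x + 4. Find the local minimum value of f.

-3

f'(x) = -3x^2 + 18x - 15. Setting f'(x) = 0 gives x ∈ {1, 5}.
Since f''(x) = -6x + 18, we get f''(1) = 12 > 0 ⇒ local minimum; f''(5) = -12 < 0 ⇒ local maximum.
Thus f has its local minimum at x = 1, with value -3.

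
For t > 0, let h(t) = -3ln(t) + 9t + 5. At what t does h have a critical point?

1/3

h'(t) = -3/t + 9 = 0 gives t = 1/3.
h''(t) = 3/t², which is positive for t > 0, so this is a local minimum.
h(1/3) = -3·ln(1/3) + 3 + 5 ≈ 11.2958.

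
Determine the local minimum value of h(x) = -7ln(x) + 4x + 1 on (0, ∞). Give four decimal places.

4.0827

h'(x) = -7/x + 4 = 0 gives x = 7/4.
h''(x) = 7/x², which is positive for x > 0, so this is a local minimum.
h(7/4) = -7·ln(7/4) + 7 + 1 ≈ 4.0827.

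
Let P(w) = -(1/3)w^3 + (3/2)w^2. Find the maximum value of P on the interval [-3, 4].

Differentiating, P'(w) = -w^2 + 3w; which vanishes at w = 0 and w = 3.
Evaluating at the critical points and endpoints: P(-3) = 45/2; P(0) = 0; P(3) = 9/2; P(4) = 8/3.
Hence the absolute maximum is 45/2 at w = -3.

45/2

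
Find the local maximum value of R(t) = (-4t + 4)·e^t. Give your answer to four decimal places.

By the product rule, R'(t) = (-4t)·e^t. Since e^t > 0, the only critical point is t = 0.
R''(0) has the same sign as -4 < 0, so this is a local maximum.
R(0) = (4)·e^(0) ≈ 4.0000.

4.0000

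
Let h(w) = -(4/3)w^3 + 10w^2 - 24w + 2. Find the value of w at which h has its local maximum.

3

h'(w) = -4w^2 + 20w - 24. Setting h'(w) = 0 gives w ∈ {2, 3}.
Since h''(w) = -8w + 20, we get h''(2) = 4 > 0 ⇒ local minimum; h''(3) = -4 < 0 ⇒ local maximum.
The local maximum is h(3) = -16.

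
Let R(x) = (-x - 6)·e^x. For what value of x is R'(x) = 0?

By the product rule, R'(x) = (-x - 7)·e^x. Since e^x > 0, the only critical point is x = -7.
R''(-7) has the same sign as -1 < 0, so this is a local maximum.
R(-7) = (1)·e^(-7) ≈ 0.0009.

-7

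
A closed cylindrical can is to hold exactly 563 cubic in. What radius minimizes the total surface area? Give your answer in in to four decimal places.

With radius r and height h, πr²h = 563 so h = 563/(πr²), and S(r) = 2πr² + 2πrh = 2πr² + 2·563/r.
S'(r) = 4πr − 2·563/r² = 0 ⇒ r³ = 563/(2π), so r ≈ 4.4748 and h = 2r ≈ 8.9497.
S''(r) = 4π + 4·563/r³ > 0, so this is the minimum; S ≈ 377.4448.

4.4748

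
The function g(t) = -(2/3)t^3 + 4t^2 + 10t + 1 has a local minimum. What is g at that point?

g'(t) = -2t^2 + 8t + 10. Setting g'(t) = 0 gives t ∈ {-1, 5}.
g''(t) = -4t + 8. g''(-1) = 12 > 0 ⇒ local minimum; g''(5) = -12 < 0 ⇒ local maximum.
The local minimum is g(-1) = -13/3.

-13/3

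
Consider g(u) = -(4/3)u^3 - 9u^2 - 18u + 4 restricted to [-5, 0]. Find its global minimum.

Differentiating, g'(u) = -4u^2 - 18u - 18; which vanishes at u = -3 and u = -3/2.
Evaluating at the critical points and endpoints: g(-5) = 107/3,  g(-3) = 13,  g(-3/2) = 61/4,  g(0) = 4.
The minimum over the interval is 4, attained at u = 0.

4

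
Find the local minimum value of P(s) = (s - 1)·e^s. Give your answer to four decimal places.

-1.0000

By the product rule, P'(s) = (s)·e^s. Since e^s > 0, the only critical point is s = 0.
P''(0) has the same sign as 1 > 0, so this is a local minimum.
P(0) = (-1)·e^(0) ≈ -1.0000.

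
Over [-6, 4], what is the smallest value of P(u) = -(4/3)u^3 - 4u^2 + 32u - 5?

-335/3

P'(u) = -4u^2 - 8u + 32, which vanishes at u = -4 and u = 2.
Compare values at every candidate in [-6, 4]: P(-6) = -53; P(-4) = -335/3; P(2) = 97/3; P(4) = -79/3.
So the minimum is P(-4) = -335/3.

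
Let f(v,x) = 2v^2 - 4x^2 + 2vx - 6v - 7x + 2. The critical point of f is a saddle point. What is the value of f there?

∂f/∂v = 4v + 2x - 6 = 0 and ∂f/∂x = 2v - 8x - 7 = 0, so (v, x) = (31/18, -4/9).
The Hessian has f_{vv} = 4, f_{xx} = -8, f_{vx} = 2, giving D = -36 < 0, so the point is a saddle point.
f(31/18, -4/9) = -29/18.

-29/18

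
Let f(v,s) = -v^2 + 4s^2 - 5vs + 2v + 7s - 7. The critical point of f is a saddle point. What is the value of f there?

∂f/∂v = -2v - 5s + 2 = 0 and ∂f/∂s = -5v + 8s + 7 = 0, so (v, s) = (51/41, -4/41).
The Hessian has f_{vv} = -2, f_{ss} = 8, f_{vs} = -5, giving D = -41 < 0, so the point is a saddle point.
f(51/41, -4/41) = -250/41.

-250/41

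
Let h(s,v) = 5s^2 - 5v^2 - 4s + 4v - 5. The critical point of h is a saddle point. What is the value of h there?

∂h/∂s = 10s - 4 = 0 and ∂h/∂v = -10v + 4 = 0, so (s, v) = (2/5, 2/5).
The Hessian has h_{ss} = 10, h_{vv} = -10, h_{sv} = 0, giving D = -100 < 0, so the point is a saddle point.
h(2/5, 2/5) = -5.

-5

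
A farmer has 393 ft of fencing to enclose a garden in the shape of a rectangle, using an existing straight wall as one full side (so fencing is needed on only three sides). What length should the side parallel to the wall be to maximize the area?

393/2

Let the sides perpendicular to the wall have length x and the parallel side y, so 2x + y = 393 and the area is A = xy = x(393 − 2x).
A'(x) = 393 − 4x = 0 gives x = 393/4, and A''(x) = −4 < 0 confirms a maximum.
Then y = 393 − 2·393/4 = 393/2 and A = 154449/8.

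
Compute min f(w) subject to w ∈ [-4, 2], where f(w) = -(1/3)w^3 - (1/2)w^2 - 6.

The derivative is -w^2 - w, which vanishes at w = -1 and w = 0.
Candidates: f(-4) = 22/3, f(-1) = -37/6, f(0) = -6, f(2) = -32/3.
The minimum over the interval is -32/3, attained at w = 2.

-32/3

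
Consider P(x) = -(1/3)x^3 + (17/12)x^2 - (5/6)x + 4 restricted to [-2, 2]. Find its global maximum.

14

P'(x) = -x^2 + (17/6)x - 5/6, whose only zero in [-2, 2] is x = 1/3.
Candidates: P(-2) = 14,  P(1/3) = 1253/324,  P(2) = 16/3.
So the maximum is P(-2) = 14.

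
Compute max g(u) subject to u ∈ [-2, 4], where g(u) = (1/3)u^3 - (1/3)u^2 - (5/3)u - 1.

Differentiating, g'(u) = u^2 - (2/3)u - 5/3; which vanishes at u = -1 and u = 5/3.
Compare values at every candidate in [-2, 4]: g(-2) = -5/3, g(-1) = 0, g(5/3) = -256/81, g(4) = 25/3.
Hence the absolute maximum is 25/3 at u = 4.

25/3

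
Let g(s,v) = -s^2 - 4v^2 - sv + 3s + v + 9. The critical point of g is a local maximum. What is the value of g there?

169/15

∂g/∂s = -2s - v + 3 = 0 and ∂g/∂v = -s - 8v + 1 = 0, so (s, v) = (23/15, -1/15).
The Hessian has g_{ss} = -2, g_{vv} = -8, g_{sv} = -1, giving D = 15 > 0 with g_{ss} < 0, so the point is a local maximum.
g(23/15, -1/15) = 169/15.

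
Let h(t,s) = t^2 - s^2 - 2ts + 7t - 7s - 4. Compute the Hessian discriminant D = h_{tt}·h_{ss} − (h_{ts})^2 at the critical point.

∂h/∂t = 2t - 2s + 7 = 0 and ∂h/∂s = -2t - 2s - 7 = 0, so (t, s) = (-7/2, 0).
The Hessian has h_{tt} = 2, h_{ss} = -2, h_{ts} = -2, giving D = -8 < 0, so the point is a saddle point.
D = (2)·(-2) − (-2)^2 = -8.

-8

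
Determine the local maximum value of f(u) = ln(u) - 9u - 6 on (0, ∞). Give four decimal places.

f'(u) = 1/u − 9 = 0 gives u = 1/9.
f''(u) = -1/u², which is negative for u > 0, so this is a local maximum.
f(1/9) = 1·ln(1/9) - 1 - 6 ≈ -9.1972.

-9.1972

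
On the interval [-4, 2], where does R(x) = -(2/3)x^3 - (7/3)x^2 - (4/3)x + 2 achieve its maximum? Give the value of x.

-4

R'(x) = -2x^2 - (14/3)x - 4/3, which vanishes at x = -2 and x = -1/3.
Candidates: R(-4) = 38/3; R(-2) = 2/3; R(-1/3) = 179/81; R(2) = -46/3.
The maximum over the interval is 38/3, attained at x = -4.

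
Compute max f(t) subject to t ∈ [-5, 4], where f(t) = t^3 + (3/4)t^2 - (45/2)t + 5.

209/4

The derivative is 3t^2 + (3/2)t - 45/2, which vanishes at t = -3 and t = 5/2.
Compare values at every candidate in [-5, 4]: f(-5) = 45/4, f(-3) = 209/4, f(5/2) = -495/16, f(4) = -9.
The maximum over the interval is 209/4, attained at t = -3.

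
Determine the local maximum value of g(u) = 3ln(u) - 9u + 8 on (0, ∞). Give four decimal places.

g'(u) = 3/u − 9 = 0 gives u = 1/3.
g''(u) = -3/u², which is negative for u > 0, so this is a local maximum.
g(1/3) = 3·ln(1/3) - 3 + 8 ≈ 1.7042.

1.7042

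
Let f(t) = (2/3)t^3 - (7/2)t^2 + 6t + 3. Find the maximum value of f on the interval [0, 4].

41/3

Differentiating, f'(t) = 2t^2 - 7t + 6; which vanishes at t = 3/2 and t = 2.
Evaluating at the critical points and endpoints: f(0) = 3,  f(3/2) = 51/8,  f(2) = 19/3,  f(4) = 41/3.
So the maximum is f(4) = 41/3.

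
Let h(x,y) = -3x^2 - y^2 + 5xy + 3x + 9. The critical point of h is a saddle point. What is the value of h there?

∂h/∂x = -6x + 5y + 3 = 0 and ∂h/∂y = 5x - 2y = 0, so (x, y) = (-6/13, -15/13).
The Hessian has h_{xx} = -6, h_{yy} = -2, h_{xy} = 5, giving D = -13 < 0, so the point is a saddle point.
h(-6/13, -15/13) = 108/13.

108/13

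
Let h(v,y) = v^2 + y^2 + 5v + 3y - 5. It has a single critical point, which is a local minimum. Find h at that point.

-27/2

∂h/∂v = 2v + 5 = 0 and ∂h/∂y = 2y + 3 = 0, so (v, y) = (-5/2, -3/2).
The Hessian has h_{vv} = 2, h_{yy} = 2, h_{vy} = 0, giving D = 4 > 0 with h_{vv} > 0, so the point is a local minimum.
h(-5/2, -3/2) = -27/2.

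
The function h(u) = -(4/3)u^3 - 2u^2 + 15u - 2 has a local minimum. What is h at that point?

-187/6

h'(u) = -4u^2 - 4u + 15. Setting h'(u) = 0 gives u ∈ {-5/2, 3/2}.
Since h''(u) = -8u - 4, we get h''(-5/2) = 16 > 0 ⇒ local minimum; h''(3/2) = -16 < 0 ⇒ local maximum.
So the local minimum value is h(-5/2) = -187/6.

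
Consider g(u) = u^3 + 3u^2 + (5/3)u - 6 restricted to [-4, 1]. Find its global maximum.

-1/3

The derivative is 3u^2 + 6u + 5/3, which vanishes at u = -5/3 and u = -1/3.
Compare values at every candidate in [-4, 1]: g(-4) = -86/3; g(-5/3) = -137/27; g(-1/3) = -169/27; g(1) = -1/3.
So the maximum is g(1) = -1/3.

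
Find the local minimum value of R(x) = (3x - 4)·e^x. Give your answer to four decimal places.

-4.1868

By the product rule, R'(x) = (3x - 1)·e^x. Since e^x > 0, the only critical point is x = 1/3.
R''(1/3) has the same sign as 3 > 0, so this is a local minimum.
R(1/3) = (-3)·e^(1/3) ≈ -4.1868.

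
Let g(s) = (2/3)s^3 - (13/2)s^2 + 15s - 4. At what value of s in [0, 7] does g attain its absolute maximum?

The derivative is 2s^2 - 13s + 15, which vanishes at s = 3/2 and s = 5.
Evaluating at the critical points and endpoints: g(0) = -4, g(3/2) = 49/8, g(5) = -49/6, g(7) = 67/6.
The maximum over the interval is 67/6, attained at s = 7.

7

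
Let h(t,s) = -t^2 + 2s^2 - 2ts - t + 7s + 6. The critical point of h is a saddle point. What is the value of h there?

11/12

∂h/∂t = -2t - 2s - 1 = 0 and ∂h/∂s = -2t + 4s + 7 = 0, so (t, s) = (5/6, -4/3).
The Hessian has h_{tt} = -2, h_{ss} = 4, h_{ts} = -2, giving D = -12 < 0, so the point is a saddle point.
h(5/6, -4/3) = 11/12.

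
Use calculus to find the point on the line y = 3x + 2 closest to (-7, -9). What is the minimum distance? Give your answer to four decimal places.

3.1623

Minimize D(x)^2 = (x + 7)^2 + (3x + 11)^2.
d/dx[D^2] = 2(x + 7) + 2·3·(3x + 11) = 0 ⇒ x = -4.
Then y = -10 and the distance is √(10) ≈ 3.1623.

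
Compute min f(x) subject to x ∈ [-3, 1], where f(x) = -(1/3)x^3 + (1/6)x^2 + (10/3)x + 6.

397/162

The derivative is -x^2 + (1/3)x + 10/3, whose only zero in [-3, 1] is x = -5/3.
Compare values at every candidate in [-3, 1]: f(-3) = 13/2,  f(-5/3) = 397/162,  f(1) = 55/6.
So the minimum is f(-5/3) = 397/162.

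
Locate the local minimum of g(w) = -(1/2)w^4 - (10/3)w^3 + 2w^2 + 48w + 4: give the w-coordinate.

-3

g'(w) = -2w^3 - 10w^2 + 4w + 48. Setting g'(w) = 0 gives w ∈ {-4, -3, 2}.
Second-derivative test with g''(w) = -6w^2 - 20w + 4: g''(-4) = -12 < 0 ⇒ local maximum; g''(-3) = 10 > 0 ⇒ local minimum; g''(2) = -60 < 0 ⇒ local maximum.
So the local minimum value is g(-3) = -145/2.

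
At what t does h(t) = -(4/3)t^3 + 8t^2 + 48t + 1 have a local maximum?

6

Critical points: h'(t) = -4t^2 + 16t + 48 vanishes at t = -2, 6.
Since h''(t) = -8t + 16, we get h''(-2) = 32 > 0 ⇒ local minimum; h''(6) = -32 < 0 ⇒ local maximum.
The local maximum is h(6) = 289.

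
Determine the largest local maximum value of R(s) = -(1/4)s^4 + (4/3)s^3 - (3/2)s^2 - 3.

-3/4

R'(s) = -s^3 + 4s^2 - 3s = 0 at s = 0, 1, 3.
R''(s) = -3s^2 + 8s - 3. R''(0) = -3 < 0 ⇒ local maximum; R''(1) = 2 > 0 ⇒ local minimum; R''(3) = -6 < 0 ⇒ local maximum.
Thus R has its largest local maximum at s = 3, with value -3/4.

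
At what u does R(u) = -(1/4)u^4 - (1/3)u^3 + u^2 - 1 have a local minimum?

0

R'(u) = -u^3 - u^2 + 2u = 0 at u = -2, 0, 1.
Since R''(u) = -3u^2 - 2u + 2, we get R''(-2) = -6 < 0 ⇒ local maximum; R''(0) = 2 > 0 ⇒ local minimum; R''(1) = -3 < 0 ⇒ local maximum.
The local minimum is R(0) = -1.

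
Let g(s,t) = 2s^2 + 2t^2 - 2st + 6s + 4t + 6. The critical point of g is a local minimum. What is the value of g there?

∂g/∂s = 4s - 2t + 6 = 0 and ∂g/∂t = -2s + 4t + 4 = 0, so (s, t) = (-8/3, -7/3).
The Hessian has g_{ss} = 4, g_{tt} = 4, g_{st} = -2, giving D = 12 > 0 with g_{ss} > 0, so the point is a local minimum.
g(-8/3, -7/3) = -20/3.

-20/3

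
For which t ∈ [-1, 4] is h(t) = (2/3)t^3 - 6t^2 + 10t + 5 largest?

The derivative is 2t^2 - 12t + 10, whose only zero in [-1, 4] is t = 1.
Compare values at every candidate in [-1, 4]: h(-1) = -35/3; h(1) = 29/3; h(4) = -25/3.
The maximum over the interval is 29/3, attained at t = 1.

1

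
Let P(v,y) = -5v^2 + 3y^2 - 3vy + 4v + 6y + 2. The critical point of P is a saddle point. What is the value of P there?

∂P/∂v = -10v - 3y + 4 = 0 and ∂P/∂y = -3v + 6y + 6 = 0, so (v, y) = (14/23, -16/23).
The Hessian has P_{vv} = -10, P_{yy} = 6, P_{vy} = -3, giving D = -69 < 0, so the point is a saddle point.
P(14/23, -16/23) = 26/23.

26/23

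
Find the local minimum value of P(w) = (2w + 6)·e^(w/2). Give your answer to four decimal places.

-0.3283

Differentiating with the product rule gives P'(w) = (w + 5)·e^(w/2). Since e^(w/2) > 0, the only critical point is w = -5.
P''(-5) has the same sign as 1 > 0, so this is a local minimum.
P(-5) = (-4)·e^(-5/2) ≈ -0.3283.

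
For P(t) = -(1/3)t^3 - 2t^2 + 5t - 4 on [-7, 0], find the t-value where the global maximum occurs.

0

The derivative is -t^2 - 4t + 5, whose only zero in [-7, 0] is t = -5.
Evaluating at the critical points and endpoints: P(-7) = -68/3, P(-5) = -112/3, P(0) = -4.
So the maximum is P(0) = -4.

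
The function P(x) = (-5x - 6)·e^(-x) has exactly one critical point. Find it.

Differentiating with the product rule gives P'(x) = (5x + 1)·e^(-x). Since e^(-x) > 0, the only critical point is x = -1/5.
P''(-1/5) has the same sign as 5 > 0, so this is a local minimum.
P(-1/5) = (-5)·e^(1/5) ≈ -6.1070.

-1/5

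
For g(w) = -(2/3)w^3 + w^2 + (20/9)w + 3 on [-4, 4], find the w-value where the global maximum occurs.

g'(w) = -2w^2 + 2w + 20/9, which vanishes at w = -2/3 and w = 5/3.
Candidates: g(-4) = 475/9; g(-2/3) = 175/81; g(5/3) = 518/81; g(4) = -133/9.
Hence the absolute maximum is 475/9 at w = -4.

-4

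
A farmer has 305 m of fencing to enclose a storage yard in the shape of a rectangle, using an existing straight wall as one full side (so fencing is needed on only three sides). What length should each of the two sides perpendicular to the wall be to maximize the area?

305/4

Let the sides perpendicular to the wall have length x and the parallel side y, so 2x + y = 305 and the area is A = xy = x(305 − 2x).
A'(x) = 305 − 4x = 0 gives x = 305/4, and A''(x) = −4 < 0 confirms a maximum.
Then y = 305 − 2·305/4 = 305/2 and A = 93025/8.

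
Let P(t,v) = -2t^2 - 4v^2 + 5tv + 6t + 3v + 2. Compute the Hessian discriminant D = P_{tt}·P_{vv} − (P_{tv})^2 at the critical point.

7

∂P/∂t = -4t + 5v + 6 = 0 and ∂P/∂v = 5t - 8v + 3 = 0, so (t, v) = (9, 6).
The Hessian has P_{tt} = -4, P_{vv} = -8, P_{tv} = 5, giving D = 7 > 0 with P_{tt} < 0, so the point is a local maximum.
D = (-4)·(-8) − (5)^2 = 7.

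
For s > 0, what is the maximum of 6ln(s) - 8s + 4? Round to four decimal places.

P'(s) = 6/s − 8 = 0 gives s = 3/4.
P''(s) = -6/s², which is negative for s > 0, so this is a local maximum.
P(3/4) = 6·ln(3/4) - 6 + 4 ≈ -3.7261.

-3.7261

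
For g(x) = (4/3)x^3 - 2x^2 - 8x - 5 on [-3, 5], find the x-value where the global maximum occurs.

5

The derivative is 4x^2 - 4x - 8, which vanishes at x = -1 and x = 2.
Evaluating at the critical points and endpoints: g(-3) = -35, g(-1) = -1/3, g(2) = -55/3, g(5) = 215/3.
Hence the absolute maximum is 215/3 at x = 5.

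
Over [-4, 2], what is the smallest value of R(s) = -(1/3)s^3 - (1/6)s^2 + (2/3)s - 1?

The derivative is -s^2 - (1/3)s + 2/3, which vanishes at s = -1 and s = 2/3.
Candidates: R(-4) = 15,  R(-1) = -3/2,  R(2/3) = -59/81,  R(2) = -3.
So the minimum is R(2) = -3.

-3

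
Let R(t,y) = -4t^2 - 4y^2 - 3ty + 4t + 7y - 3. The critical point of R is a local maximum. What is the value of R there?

∂R/∂t = -8t - 3y + 4 = 0 and ∂R/∂y = -3t - 8y + 7 = 0, so (t, y) = (1/5, 4/5).
The Hessian has R_{tt} = -8, R_{yy} = -8, R_{ty} = -3, giving D = 55 > 0 with R_{tt} < 0, so the point is a local maximum.
R(1/5, 4/5) = 1/5.

1/5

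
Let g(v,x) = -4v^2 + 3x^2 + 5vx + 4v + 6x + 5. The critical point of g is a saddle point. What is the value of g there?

149/73

∂g/∂v = -8v + 5x + 4 = 0 and ∂g/∂x = 5v + 6x + 6 = 0, so (v, x) = (-6/73, -68/73).
The Hessian has g_{vv} = -8, g_{xx} = 6, g_{vx} = 5, giving D = -73 < 0, so the point is a saddle point.
g(-6/73, -68/73) = 149/73.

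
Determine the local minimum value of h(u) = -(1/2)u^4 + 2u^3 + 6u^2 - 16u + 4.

h'(u) = -2u^3 + 6u^2 + 12u - 16 = 0 at u = -2, 1, 4.
Since h''(u) = -6u^2 + 12u + 12, we get h''(-2) = -36 < 0 ⇒ local maximum; h''(1) = 18 > 0 ⇒ local minimum; h''(4) = -36 < 0 ⇒ local maximum.
Thus h has its local minimum at u = 1, with value -9/2.

-9/2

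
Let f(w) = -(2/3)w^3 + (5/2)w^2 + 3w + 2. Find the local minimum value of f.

29/24

Critical points: f'(w) = -2w^2 + 5w + 3 vanishes at w = -1/2, 3.
Second-derivative test with f''(w) = -4w + 5: f''(-1/2) = 7 > 0 ⇒ local minimum; f''(3) = -7 < 0 ⇒ local maximum.
The local minimum is f(-1/2) = 29/24.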